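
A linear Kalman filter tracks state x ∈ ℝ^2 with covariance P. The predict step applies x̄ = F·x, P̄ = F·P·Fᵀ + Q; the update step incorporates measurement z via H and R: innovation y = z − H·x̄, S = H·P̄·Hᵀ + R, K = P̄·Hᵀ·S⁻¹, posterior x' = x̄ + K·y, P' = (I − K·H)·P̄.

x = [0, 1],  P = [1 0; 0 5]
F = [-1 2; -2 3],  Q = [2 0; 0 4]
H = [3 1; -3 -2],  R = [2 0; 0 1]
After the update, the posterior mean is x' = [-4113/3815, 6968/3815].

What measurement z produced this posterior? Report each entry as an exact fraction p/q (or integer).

z = [-3, -1]

x̄ = F·x = [2, 3]
P̄ = F·P·Fᵀ + Q = [23 32; 32 53]
S = H·P̄·Hᵀ + R = [454 -601; -601 804]
K = P̄·Hᵀ·S⁻¹ = [1271/3815 319/3815; -1606/3815 -2159/3815]
x' − x̄ = [-11743/3815, -4477/3815] = K·y
y = (KᵀK)⁻¹·Kᵀ·(x' − x̄) = [-12, 11]
z = y + H·x̄ = [-12, 11] + [9, -12] = [-3, -1]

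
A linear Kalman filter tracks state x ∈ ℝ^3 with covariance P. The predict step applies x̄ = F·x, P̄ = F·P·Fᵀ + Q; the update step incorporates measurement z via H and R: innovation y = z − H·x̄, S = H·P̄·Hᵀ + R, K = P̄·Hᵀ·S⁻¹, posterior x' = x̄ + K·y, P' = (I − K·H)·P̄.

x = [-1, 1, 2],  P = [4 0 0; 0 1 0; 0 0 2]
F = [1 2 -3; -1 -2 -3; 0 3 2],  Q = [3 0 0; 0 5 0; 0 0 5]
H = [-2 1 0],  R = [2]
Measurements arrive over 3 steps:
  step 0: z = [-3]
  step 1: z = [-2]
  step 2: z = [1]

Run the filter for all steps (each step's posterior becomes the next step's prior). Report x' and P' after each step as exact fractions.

step 0: x' = [-257/109, -829/109, 799/109], P' = [857/109 1618/109 -942/109; 1618/109 3258/109 -1896/109; -942/109 -1896/109 2362/109]
step 1: x' = [-82060/29179, -220806/29179, 127817/29179], P' = [9014199/291790 8874396/145895 -6726219/145895; 8874396/145895 17760758/145895 -13500132/145895; -6726219/145895 -13500132/145895 11734863/145895]
step 2: x' = [81320599/58131929, 221425767/58131929, -255057664/58131929], P' = [87709441324/3429783811 172041482330/3429783811 -127539917940/3429783811; 172041482330/3429783811 344186564486/3429783811 -256073021160/3429783811; -127539917940/3429783811 -256073021160/3429783811 224830331657/3429783811]

step 0: x̄ = F·x = [-5, -7, 7]
step 0: P̄ = F·P·Fᵀ + Q = [29 10 -6; 10 31 -18; -6 -18 22]
step 0: y = z − H·x̄ = [-6]
step 0: S = H·P̄·Hᵀ + R = [109]
step 0: K = P̄·Hᵀ·S⁻¹ = [-48/109; 11/109; -6/109]
step 0: x' = x̄ + K·y = [-257/109, -829/109, 799/109]
step 0: P' = (I − K·H)·P̄ = [857/109 1618/109 -942/109; 1618/109 3258/109 -1896/109; -942/109 -1896/109 2362/109]
step 1: x̄ = F·x = [-4312/109, -482/109, -889/109]
step 1: P̄ = F·P·Fᵀ + Q = [70350/109 897/109 17826/109; 897/109 13760/109 -12042/109; 17826/109 -12042/109 16563/109]
step 1: y = z − H·x̄ = [-8360/109]
step 1: S = H·P̄·Hᵀ + R = [291790/109]
step 1: K = P̄·Hᵀ·S⁻¹ = [-139803/291790; 5983/145895; -23847/145895]
step 1: x' = x̄ + K·y = [-82060/29179, -220806/29179, 127817/29179]
step 1: P' = (I − K·H)·P̄ = [9014199/291790 8874396/145895 -6726219/145895; 8874396/145895 17760758/145895 -13500132/145895; -6726219/145895 -13500132/145895 11734863/145895]
step 2: x̄ = F·x = [-907123/29179, 140221/29179, -406784/29179]
step 2: P̄ = F·P·Fᵀ + Q = [838916131/291790 -10867897/291790 23365356/29179; -10867897/291790 30064119/291790 -2928552/29179; 23365356/29179 -2928552/29179 9102833/29179]
step 2: y = z − H·x̄ = [-1925288/29179]
step 2: S = H·P̄·Hᵀ + R = [3429783811/291790]
step 2: K = P̄·Hᵀ·S⁻¹ = [-1688700159/3429783811; 51799913/3429783811; -496592640/3429783811]
step 2: x' = x̄ + K·y = [81320599/58131929, 221425767/58131929, -255057664/58131929]
step 2: P' = (I − K·H)·P̄ = [87709441324/3429783811 172041482330/3429783811 -127539917940/3429783811; 172041482330/3429783811 344186564486/3429783811 -256073021160/3429783811; -127539917940/3429783811 -256073021160/3429783811 224830331657/3429783811]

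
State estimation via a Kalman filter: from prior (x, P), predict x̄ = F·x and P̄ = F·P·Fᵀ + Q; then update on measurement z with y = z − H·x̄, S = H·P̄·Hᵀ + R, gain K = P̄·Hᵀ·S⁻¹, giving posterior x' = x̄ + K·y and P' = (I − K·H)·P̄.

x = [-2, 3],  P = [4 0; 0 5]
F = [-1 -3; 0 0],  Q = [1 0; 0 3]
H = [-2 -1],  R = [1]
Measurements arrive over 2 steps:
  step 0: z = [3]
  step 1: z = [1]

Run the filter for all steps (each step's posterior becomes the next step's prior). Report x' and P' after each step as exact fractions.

step 0: x' = [-82/51, 11/68], P' = [50/51 -25/17; -25/17 201/68]
step 1: x' = [-3573/8470, -993/8470], P' = [4031/4235 -12093/8470; -12093/8470 12246/4235]

step 0: x̄ = F·x = [-7, 0]
step 0: P̄ = F·P·Fᵀ + Q = [50 0; 0 3]
step 0: y = z − H·x̄ = [-11]
step 0: S = H·P̄·Hᵀ + R = [204]
step 0: K = P̄·Hᵀ·S⁻¹ = [-25/51; -1/68]
step 0: x' = x̄ + K·y = [-82/51, 11/68]
step 0: P' = (I − K·H)·P̄ = [50/51 -25/17; -25/17 201/68]
step 1: x̄ = F·x = [229/204, 0]
step 1: P̄ = F·P·Fᵀ + Q = [4031/204 0; 0 3]
step 1: y = z − H·x̄ = [331/102]
step 1: S = H·P̄·Hᵀ + R = [4235/51]
step 1: K = P̄·Hᵀ·S⁻¹ = [-4031/8470; -153/4235]
step 1: x' = x̄ + K·y = [-3573/8470, -993/8470]
step 1: P' = (I − K·H)·P̄ = [4031/4235 -12093/8470; -12093/8470 12246/4235]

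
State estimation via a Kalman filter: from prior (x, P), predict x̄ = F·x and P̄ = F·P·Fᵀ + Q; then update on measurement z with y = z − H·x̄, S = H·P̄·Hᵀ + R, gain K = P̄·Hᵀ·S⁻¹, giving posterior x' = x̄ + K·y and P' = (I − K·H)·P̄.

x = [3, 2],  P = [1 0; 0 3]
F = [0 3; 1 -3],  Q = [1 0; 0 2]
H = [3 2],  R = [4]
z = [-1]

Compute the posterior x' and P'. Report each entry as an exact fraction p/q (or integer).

x̄ = F·x = [6, -3]
P̄ = F·P·Fᵀ + Q = [28 -27; -27 30]
y = z − H·x̄ = [-13]
S = H·P̄·Hᵀ + R = [52]
K = P̄·Hᵀ·S⁻¹ = [15/26; -21/52]
x' = x̄ + K·y = [-3/2, 9/4]
P' = (I − K·H)·P̄ = [139/13 -387/26; -387/26 1119/52]

x' = [-3/2, 9/4]
P' = [139/13 -387/26; -387/26 1119/52]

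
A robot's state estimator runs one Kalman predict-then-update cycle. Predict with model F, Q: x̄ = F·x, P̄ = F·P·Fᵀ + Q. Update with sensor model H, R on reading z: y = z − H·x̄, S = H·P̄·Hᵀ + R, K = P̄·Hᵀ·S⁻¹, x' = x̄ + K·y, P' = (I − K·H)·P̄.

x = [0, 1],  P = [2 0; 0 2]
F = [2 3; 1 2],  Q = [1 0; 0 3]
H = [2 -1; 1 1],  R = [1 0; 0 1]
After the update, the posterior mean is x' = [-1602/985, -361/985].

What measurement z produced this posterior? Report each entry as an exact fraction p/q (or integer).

x̄ = F·x = [3, 2]
P̄ = F·P·Fᵀ + Q = [27 16; 16 13]
S = H·P̄·Hᵀ + R = [58 57; 57 73]
K = P̄·Hᵀ·S⁻¹ = [323/985 328/985; -266/985 599/985]
x' − x̄ = [-4557/985, -2331/985] = K·y
y = (KᵀK)⁻¹·Kᵀ·(x' − x̄) = [-7, -7]
z = y + H·x̄ = [-7, -7] + [4, 5] = [-3, -2]

z = [-3, -2]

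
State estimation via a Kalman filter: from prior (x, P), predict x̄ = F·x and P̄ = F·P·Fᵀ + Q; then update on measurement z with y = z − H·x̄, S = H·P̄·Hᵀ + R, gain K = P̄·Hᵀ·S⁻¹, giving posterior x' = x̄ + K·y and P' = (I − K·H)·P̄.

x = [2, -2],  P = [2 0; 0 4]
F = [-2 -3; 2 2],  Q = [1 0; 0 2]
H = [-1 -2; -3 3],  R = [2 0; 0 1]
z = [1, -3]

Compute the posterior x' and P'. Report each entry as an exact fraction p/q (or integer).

x̄ = F·x = [2, 0]
P̄ = F·P·Fᵀ + Q = [45 -32; -32 26]
y = z − H·x̄ = [3, 3]
S = H·P̄·Hᵀ + R = [23 -117; -117 1216]
K = P̄·Hᵀ·S⁻¹ = [-3923/14279 -3090/14279; -3962/14279 1662/14279]
x' = x̄ + K·y = [7519/14279, -6900/14279]
P' = (I − K·H)·P̄ = [3302/14279 2272/14279; 2272/14279 2826/14279]

x' = [7519/14279, -6900/14279]
P' = [3302/14279 2272/14279; 2272/14279 2826/14279]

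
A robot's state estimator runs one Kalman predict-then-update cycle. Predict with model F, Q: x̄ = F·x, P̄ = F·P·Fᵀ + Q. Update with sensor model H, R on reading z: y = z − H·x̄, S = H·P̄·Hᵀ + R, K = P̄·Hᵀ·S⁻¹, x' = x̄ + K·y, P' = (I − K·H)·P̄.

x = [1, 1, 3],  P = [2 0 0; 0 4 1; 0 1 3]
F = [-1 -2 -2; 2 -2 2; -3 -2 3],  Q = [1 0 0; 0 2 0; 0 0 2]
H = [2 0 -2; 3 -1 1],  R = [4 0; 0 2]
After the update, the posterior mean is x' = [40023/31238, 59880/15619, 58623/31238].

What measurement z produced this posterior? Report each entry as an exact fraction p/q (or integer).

x̄ = F·x = [-9, 6, 4]
P̄ = F·P·Fᵀ + Q = [39 0 2; 0 30 12; 2 12 51]
S = H·P̄·Hᵀ + R = [348 148; 148 422]
K = P̄·Hᵀ·S⁻¹ = [1702/15619 7615/31238; -933/15619 -339/15619; -6002/15619 7541/31238]
x' − x̄ = [321165/31238, -33834/15619, -66329/31238] = K·y
y = (KᵀK)⁻¹·Kᵀ·(x' − x̄) = [25, 31]
z = y + H·x̄ = [25, 31] + [-26, -29] = [-1, 2]

z = [-1, 2]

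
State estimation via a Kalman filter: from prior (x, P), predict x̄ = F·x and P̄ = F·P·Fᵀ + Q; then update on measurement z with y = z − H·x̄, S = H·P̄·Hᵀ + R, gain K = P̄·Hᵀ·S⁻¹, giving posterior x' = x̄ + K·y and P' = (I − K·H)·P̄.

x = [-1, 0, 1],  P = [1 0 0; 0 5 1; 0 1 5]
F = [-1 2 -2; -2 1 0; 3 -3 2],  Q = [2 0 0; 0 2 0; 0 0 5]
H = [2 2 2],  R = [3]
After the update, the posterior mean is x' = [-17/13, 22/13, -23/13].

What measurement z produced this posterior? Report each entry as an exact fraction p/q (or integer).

z = [-3]

x̄ = F·x = [-1, 2, -1]
P̄ = F·P·Fᵀ + Q = [35 10 -43; 10 11 -19; -43 -19 67]
S = H·P̄·Hᵀ + R = [39]
K = P̄·Hᵀ·S⁻¹ = [4/39; 4/39; 10/39]
x' − x̄ = [-4/13, -4/13, -10/13] = K·y
y = (KᵀK)⁻¹·Kᵀ·(x' − x̄) = [-3]
z = y + H·x̄ = [-3] + [0] = [-3]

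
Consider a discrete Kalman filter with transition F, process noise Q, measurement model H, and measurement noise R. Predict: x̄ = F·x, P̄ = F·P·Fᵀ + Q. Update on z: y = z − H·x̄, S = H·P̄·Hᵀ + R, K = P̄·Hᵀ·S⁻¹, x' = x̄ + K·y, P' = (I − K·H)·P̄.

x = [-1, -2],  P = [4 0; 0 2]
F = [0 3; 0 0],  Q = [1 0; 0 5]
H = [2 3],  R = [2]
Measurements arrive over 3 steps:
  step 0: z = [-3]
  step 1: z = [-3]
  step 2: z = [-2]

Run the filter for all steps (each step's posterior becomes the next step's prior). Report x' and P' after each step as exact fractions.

step 0: x̄ = F·x = [-6, 0]
step 0: P̄ = F·P·Fᵀ + Q = [19 0; 0 5]
step 0: y = z − H·x̄ = [9]
step 0: S = H·P̄·Hᵀ + R = [123]
step 0: K = P̄·Hᵀ·S⁻¹ = [38/123; 5/41]
step 0: x' = x̄ + K·y = [-132/41, 45/41]
step 0: P' = (I − K·H)·P̄ = [893/123 -190/41; -190/41 130/41]
step 1: x̄ = F·x = [135/41, 0]
step 1: P̄ = F·P·Fᵀ + Q = [1211/41 0; 0 5]
step 1: y = z − H·x̄ = [-393/41]
step 1: S = H·P̄·Hᵀ + R = [6771/41]
step 1: K = P̄·Hᵀ·S⁻¹ = [2422/6771; 205/2257]
step 1: x' = x̄ + K·y = [-307/2257, -1965/2257]
step 1: P' = (I − K·H)·P̄ = [56917/6771 -12110/2257; -12110/2257 8210/2257]
step 2: x̄ = F·x = [-5895/2257, 0]
step 2: P̄ = F·P·Fᵀ + Q = [76147/2257 0; 0 5]
step 2: y = z − H·x̄ = [7276/2257]
step 2: S = H·P̄·Hᵀ + R = [410667/2257]
step 2: K = P̄·Hᵀ·S⁻¹ = [152294/410667; 11285/136889]
step 2: x' = x̄ + K·y = [-581653/410667, 36380/136889]
step 2: P' = (I − K·H)·P̄ = [3578909/410667 -761470/136889; -761470/136889 515170/136889]

step 0: x' = [-132/41, 45/41], P' = [893/123 -190/41; -190/41 130/41]
step 1: x' = [-307/2257, -1965/2257], P' = [56917/6771 -12110/2257; -12110/2257 8210/2257]
step 2: x' = [-581653/410667, 36380/136889], P' = [3578909/410667 -761470/136889; -761470/136889 515170/136889]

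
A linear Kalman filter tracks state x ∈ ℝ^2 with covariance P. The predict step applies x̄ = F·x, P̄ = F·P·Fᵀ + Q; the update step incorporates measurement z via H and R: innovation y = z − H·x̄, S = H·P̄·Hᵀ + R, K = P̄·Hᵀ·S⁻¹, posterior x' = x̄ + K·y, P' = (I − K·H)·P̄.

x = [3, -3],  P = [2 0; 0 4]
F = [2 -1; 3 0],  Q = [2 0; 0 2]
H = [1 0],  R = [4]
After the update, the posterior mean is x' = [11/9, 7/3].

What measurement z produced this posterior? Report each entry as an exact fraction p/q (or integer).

x̄ = F·x = [9, 9]
P̄ = F·P·Fᵀ + Q = [14 12; 12 20]
S = H·P̄·Hᵀ + R = [18]
K = P̄·Hᵀ·S⁻¹ = [7/9; 2/3]
x' − x̄ = [-70/9, -20/3] = K·y
y = (KᵀK)⁻¹·Kᵀ·(x' − x̄) = [-10]
z = y + H·x̄ = [-10] + [9] = [-1]

z = [-1]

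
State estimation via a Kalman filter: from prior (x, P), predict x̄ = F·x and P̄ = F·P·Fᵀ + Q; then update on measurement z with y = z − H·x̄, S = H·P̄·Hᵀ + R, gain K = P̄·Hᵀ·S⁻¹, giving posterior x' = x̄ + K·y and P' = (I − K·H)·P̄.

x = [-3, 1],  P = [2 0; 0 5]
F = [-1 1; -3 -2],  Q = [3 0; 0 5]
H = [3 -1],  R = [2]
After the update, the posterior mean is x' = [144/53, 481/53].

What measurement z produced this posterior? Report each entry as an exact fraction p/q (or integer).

z = [-1]

x̄ = F·x = [4, 7]
P̄ = F·P·Fᵀ + Q = [10 -4; -4 43]
S = H·P̄·Hᵀ + R = [159]
K = P̄·Hᵀ·S⁻¹ = [34/159; -55/159]
x' − x̄ = [-68/53, 110/53] = K·y
y = (KᵀK)⁻¹·Kᵀ·(x' − x̄) = [-6]
z = y + H·x̄ = [-6] + [5] = [-1]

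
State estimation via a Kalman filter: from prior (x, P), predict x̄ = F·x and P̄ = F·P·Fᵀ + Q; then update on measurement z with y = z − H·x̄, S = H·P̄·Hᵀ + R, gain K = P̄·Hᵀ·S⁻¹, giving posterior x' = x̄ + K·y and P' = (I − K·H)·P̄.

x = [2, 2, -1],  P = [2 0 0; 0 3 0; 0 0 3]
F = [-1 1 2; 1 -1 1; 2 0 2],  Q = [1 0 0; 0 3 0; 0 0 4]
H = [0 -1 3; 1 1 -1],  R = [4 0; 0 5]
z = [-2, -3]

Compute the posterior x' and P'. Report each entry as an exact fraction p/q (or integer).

x' = [-4837/1852, -1681/926, -1119/926]
P' = [23165/3704 -7823/1852 -2093/1852; -7823/1852 7469/926 2655/926; -2093/1852 2655/926 1341/926]

x̄ = F·x = [-2, -1, 2]
P̄ = F·P·Fᵀ + Q = [18 1 8; 1 11 10; 8 10 24]
y = z − H·x̄ = [-9, 2]
S = H·P̄·Hᵀ + R = [171 -20; -20 24]
K = P̄·Hᵀ·S⁻¹ = [193/926 2341/3704; 62/463 361/1852; 171/463 107/1852]
x' = x̄ + K·y = [-4837/1852, -1681/926, -1119/926]
P' = (I − K·H)·P̄ = [23165/3704 -7823/1852 -2093/1852; -7823/1852 7469/926 2655/926; -2093/1852 2655/926 1341/926]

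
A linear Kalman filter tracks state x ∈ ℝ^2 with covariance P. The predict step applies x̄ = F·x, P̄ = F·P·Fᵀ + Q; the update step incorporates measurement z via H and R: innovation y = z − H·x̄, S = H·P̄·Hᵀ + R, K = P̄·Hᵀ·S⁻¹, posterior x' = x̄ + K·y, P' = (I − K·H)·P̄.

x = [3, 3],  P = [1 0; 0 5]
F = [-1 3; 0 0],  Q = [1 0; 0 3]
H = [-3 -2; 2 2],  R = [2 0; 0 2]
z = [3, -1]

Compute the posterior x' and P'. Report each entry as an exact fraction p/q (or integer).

x' = [-925/919, 219/919]
P' = [1222/919 -1410/919; -1410/919 1839/919]

x̄ = F·x = [6, 0]
P̄ = F·P·Fᵀ + Q = [47 0; 0 3]
y = z − H·x̄ = [21, -13]
S = H·P̄·Hᵀ + R = [437 -294; -294 202]
K = P̄·Hᵀ·S⁻¹ = [-423/919 -188/919; 276/919 429/919]
x' = x̄ + K·y = [-925/919, 219/919]
P' = (I − K·H)·P̄ = [1222/919 -1410/919; -1410/919 1839/919]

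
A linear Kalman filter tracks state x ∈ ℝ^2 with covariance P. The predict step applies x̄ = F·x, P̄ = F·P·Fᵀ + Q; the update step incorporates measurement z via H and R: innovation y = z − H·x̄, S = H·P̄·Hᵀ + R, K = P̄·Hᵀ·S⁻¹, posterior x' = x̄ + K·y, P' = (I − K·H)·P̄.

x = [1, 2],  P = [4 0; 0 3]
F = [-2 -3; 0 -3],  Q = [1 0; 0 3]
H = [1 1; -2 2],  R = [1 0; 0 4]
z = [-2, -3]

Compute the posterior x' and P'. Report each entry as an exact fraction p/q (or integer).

x̄ = F·x = [-8, -6]
P̄ = F·P·Fᵀ + Q = [44 27; 27 30]
y = z − H·x̄ = [12, -7]
S = H·P̄·Hᵀ + R = [129 -28; -28 84]
K = P̄·Hᵀ·S⁻¹ = [179/359 -1199/5026; 177/359 1185/5026]
x' = x̄ + K·y = [-249/718, -1245/718]
P' = (I − K·H)·P̄ = [1226/2513 27/2513; 27/2513 1212/2513]

x' = [-249/718, -1245/718]
P' = [1226/2513 27/2513; 27/2513 1212/2513]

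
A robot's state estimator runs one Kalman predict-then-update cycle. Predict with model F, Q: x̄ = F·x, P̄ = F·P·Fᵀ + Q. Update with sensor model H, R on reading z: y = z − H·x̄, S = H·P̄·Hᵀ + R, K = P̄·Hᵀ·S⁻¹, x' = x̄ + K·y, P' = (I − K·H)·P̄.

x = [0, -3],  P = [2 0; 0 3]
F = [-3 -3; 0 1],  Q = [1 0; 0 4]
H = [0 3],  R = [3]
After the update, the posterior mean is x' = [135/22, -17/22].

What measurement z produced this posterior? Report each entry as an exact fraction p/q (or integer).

z = [-2]

x̄ = F·x = [9, -3]
P̄ = F·P·Fᵀ + Q = [46 -9; -9 7]
S = H·P̄·Hᵀ + R = [66]
K = P̄·Hᵀ·S⁻¹ = [-9/22; 7/22]
x' − x̄ = [-63/22, 49/22] = K·y
y = (KᵀK)⁻¹·Kᵀ·(x' − x̄) = [7]
z = y + H·x̄ = [7] + [-9] = [-2]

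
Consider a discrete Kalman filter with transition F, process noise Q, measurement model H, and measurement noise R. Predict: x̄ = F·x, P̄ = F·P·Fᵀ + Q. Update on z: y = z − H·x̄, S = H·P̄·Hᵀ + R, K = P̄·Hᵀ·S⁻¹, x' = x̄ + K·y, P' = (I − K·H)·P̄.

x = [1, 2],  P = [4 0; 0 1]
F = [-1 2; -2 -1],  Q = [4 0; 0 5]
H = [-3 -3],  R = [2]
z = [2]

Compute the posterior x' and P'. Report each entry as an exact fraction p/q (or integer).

x̄ = F·x = [3, -4]
P̄ = F·P·Fᵀ + Q = [12 6; 6 22]
y = z − H·x̄ = [-1]
S = H·P̄·Hᵀ + R = [416]
K = P̄·Hᵀ·S⁻¹ = [-27/208; -21/104]
x' = x̄ + K·y = [651/208, -395/104]
P' = (I − K·H)·P̄ = [519/104 -255/52; -255/52 131/26]

x' = [651/208, -395/104]
P' = [519/104 -255/52; -255/52 131/26]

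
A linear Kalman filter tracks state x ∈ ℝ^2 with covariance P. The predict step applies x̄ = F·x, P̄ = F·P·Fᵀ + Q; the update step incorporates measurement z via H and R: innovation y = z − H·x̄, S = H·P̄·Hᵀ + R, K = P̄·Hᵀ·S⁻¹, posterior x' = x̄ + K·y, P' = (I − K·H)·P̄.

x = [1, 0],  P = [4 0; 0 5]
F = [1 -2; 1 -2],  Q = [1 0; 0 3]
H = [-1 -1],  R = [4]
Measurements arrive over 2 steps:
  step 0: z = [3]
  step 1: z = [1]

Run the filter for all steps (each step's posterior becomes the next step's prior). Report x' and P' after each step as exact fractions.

step 0: x' = [-141/104, -151/104], P' = [199/104 -3/104; -3/104 207/104]
step 1: x' = [-304/1247, -517/1247], P' = [2260/1247 -78/1247; -78/1247 2468/1247]

step 0: x̄ = F·x = [1, 1]
step 0: P̄ = F·P·Fᵀ + Q = [25 24; 24 27]
step 0: y = z − H·x̄ = [5]
step 0: S = H·P̄·Hᵀ + R = [104]
step 0: K = P̄·Hᵀ·S⁻¹ = [-49/104; -51/104]
step 0: x' = x̄ + K·y = [-141/104, -151/104]
step 0: P' = (I − K·H)·P̄ = [199/104 -3/104; -3/104 207/104]
step 1: x̄ = F·x = [161/104, 161/104]
step 1: P̄ = F·P·Fᵀ + Q = [1143/104 1039/104; 1039/104 1351/104]
step 1: y = z − H·x̄ = [213/52]
step 1: S = H·P̄·Hᵀ + R = [1247/26]
step 1: K = P̄·Hᵀ·S⁻¹ = [-1091/2494; -1195/2494]
step 1: x' = x̄ + K·y = [-304/1247, -517/1247]
step 1: P' = (I − K·H)·P̄ = [2260/1247 -78/1247; -78/1247 2468/1247]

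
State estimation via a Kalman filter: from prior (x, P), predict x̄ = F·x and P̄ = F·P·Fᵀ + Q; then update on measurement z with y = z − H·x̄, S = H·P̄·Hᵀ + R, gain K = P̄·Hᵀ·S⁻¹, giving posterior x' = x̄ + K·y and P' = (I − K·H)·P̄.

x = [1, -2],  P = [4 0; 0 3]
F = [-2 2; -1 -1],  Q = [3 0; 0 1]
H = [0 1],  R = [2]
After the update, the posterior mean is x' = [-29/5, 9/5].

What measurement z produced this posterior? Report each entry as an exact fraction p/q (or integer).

x̄ = F·x = [-6, 1]
P̄ = F·P·Fᵀ + Q = [31 2; 2 8]
S = H·P̄·Hᵀ + R = [10]
K = P̄·Hᵀ·S⁻¹ = [1/5; 4/5]
x' − x̄ = [1/5, 4/5] = K·y
y = (KᵀK)⁻¹·Kᵀ·(x' − x̄) = [1]
z = y + H·x̄ = [1] + [1] = [2]

z = [2]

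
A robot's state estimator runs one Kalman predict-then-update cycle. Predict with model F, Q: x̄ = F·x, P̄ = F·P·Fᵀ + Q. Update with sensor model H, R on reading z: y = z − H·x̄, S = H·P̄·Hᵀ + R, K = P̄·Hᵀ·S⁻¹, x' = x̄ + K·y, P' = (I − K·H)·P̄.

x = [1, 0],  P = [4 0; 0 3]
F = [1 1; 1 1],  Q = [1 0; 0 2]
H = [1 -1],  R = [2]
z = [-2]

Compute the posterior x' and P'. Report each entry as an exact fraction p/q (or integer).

x' = [3/5, 9/5]
P' = [39/5 37/5; 37/5 41/5]

x̄ = F·x = [1, 1]
P̄ = F·P·Fᵀ + Q = [8 7; 7 9]
y = z − H·x̄ = [-2]
S = H·P̄·Hᵀ + R = [5]
K = P̄·Hᵀ·S⁻¹ = [1/5; -2/5]
x' = x̄ + K·y = [3/5, 9/5]
P' = (I − K·H)·P̄ = [39/5 37/5; 37/5 41/5]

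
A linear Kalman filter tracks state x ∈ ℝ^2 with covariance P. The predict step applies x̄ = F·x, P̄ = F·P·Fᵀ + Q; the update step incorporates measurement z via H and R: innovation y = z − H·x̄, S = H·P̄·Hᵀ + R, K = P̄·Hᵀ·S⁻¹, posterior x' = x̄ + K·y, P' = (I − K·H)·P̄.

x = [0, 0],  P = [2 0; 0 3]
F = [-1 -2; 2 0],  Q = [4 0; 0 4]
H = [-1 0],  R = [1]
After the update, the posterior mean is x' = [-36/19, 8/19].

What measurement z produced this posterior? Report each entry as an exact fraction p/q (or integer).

x̄ = F·x = [0, 0]
P̄ = F·P·Fᵀ + Q = [18 -4; -4 12]
S = H·P̄·Hᵀ + R = [19]
K = P̄·Hᵀ·S⁻¹ = [-18/19; 4/19]
x' − x̄ = [-36/19, 8/19] = K·y
y = (KᵀK)⁻¹·Kᵀ·(x' − x̄) = [2]
z = y + H·x̄ = [2] + [0] = [2]

z = [2]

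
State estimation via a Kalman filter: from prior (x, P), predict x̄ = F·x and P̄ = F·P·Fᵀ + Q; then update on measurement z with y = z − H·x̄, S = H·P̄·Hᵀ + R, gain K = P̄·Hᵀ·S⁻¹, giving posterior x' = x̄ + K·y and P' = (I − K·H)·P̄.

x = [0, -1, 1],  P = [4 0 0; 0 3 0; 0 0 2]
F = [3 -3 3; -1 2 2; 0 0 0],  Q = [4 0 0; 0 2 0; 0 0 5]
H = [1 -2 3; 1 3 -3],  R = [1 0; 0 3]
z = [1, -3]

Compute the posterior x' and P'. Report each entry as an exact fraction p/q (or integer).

x̄ = F·x = [6, 0, 0]
P̄ = F·P·Fᵀ + Q = [85 -18 0; -18 26 0; 0 0 5]
y = z − H·x̄ = [-5, -9]
S = H·P̄·Hᵀ + R = [307 -134; -134 259]
K = P̄·Hᵀ·S⁻¹ = [11831/20519 8577/20519; -10090/61557 9040/61557; 625/20519 -865/20519]
x' = x̄ + K·y = [-13234/20519, -30910/61557, 4660/20519]
P' = (I − K·H)·P̄ = [46677/20519 -55792/20519 -48810/20519; -55792/20519 351782/61557 95650/20519; -48810/20519 95650/20519 80245/20519]

x' = [-13234/20519, -30910/61557, 4660/20519]
P' = [46677/20519 -55792/20519 -48810/20519; -55792/20519 351782/61557 95650/20519; -48810/20519 95650/20519 80245/20519]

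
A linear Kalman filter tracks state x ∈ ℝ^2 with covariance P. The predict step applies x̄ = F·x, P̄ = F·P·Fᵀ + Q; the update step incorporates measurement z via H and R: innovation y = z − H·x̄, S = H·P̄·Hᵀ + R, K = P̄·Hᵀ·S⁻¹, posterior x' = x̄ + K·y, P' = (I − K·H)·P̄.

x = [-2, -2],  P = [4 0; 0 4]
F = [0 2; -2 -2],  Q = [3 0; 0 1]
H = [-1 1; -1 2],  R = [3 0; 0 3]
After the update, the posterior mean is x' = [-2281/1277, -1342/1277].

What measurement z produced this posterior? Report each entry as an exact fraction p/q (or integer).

x̄ = F·x = [-4, 8]
P̄ = F·P·Fᵀ + Q = [19 -16; -16 33]
S = H·P̄·Hᵀ + R = [87 133; 133 218]
K = P̄·Hᵀ·S⁻¹ = [-847/1277 218/1277; -224/1277 617/1277]
x' − x̄ = [2827/1277, -11558/1277] = K·y
y = (KᵀK)⁻¹·Kᵀ·(x' − x̄) = [-9, -22]
z = y + H·x̄ = [-9, -22] + [12, 20] = [3, -2]

z = [3, -2]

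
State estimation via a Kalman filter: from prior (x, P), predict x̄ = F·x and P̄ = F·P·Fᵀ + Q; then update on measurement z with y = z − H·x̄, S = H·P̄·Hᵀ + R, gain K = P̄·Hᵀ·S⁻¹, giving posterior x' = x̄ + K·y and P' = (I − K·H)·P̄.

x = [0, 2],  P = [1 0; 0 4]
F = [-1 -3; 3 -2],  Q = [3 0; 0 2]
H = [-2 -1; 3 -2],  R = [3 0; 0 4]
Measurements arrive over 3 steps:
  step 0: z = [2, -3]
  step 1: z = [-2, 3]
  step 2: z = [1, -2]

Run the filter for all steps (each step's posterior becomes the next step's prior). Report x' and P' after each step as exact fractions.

step 0: x̄ = F·x = [-6, -4]
step 0: P̄ = F·P·Fᵀ + Q = [40 21; 21 27]
step 0: y = z − H·x̄ = [-14, 7]
step 0: S = H·P̄·Hᵀ + R = [274 -165; -165 220]
step 0: K = P̄·Hᵀ·S⁻¹ = [-170/601 4707/33055; -249/601 -8919/33055]
step 0: x' = x̄ + K·y = [-34481/33055, -2923/33055]
step 0: P' = (I − K·H)·P̄ = [10704/33055 6642/33055; 6642/33055 27801/33055]
step 1: x̄ = F·x = [8650/6611, -97597/33055]
step 1: P̄ = F·P·Fᵀ + Q = [79986/6611 17640/6611; 17640/6611 193946/33055]
step 1: y = z − H·x̄ = [-77207/33055, -225779/33055]
step 1: S = H·P̄·Hᵀ + R = [2245631/33055 -1923488/33055; -1923488/33055 3448974/33055]
step 1: K = P̄·Hᵀ·S⁻¹ = [-16554492/61190695 8924271/61190695; -4581650/12238139 -2992662/12238139]
step 1: x' = x̄ + K·y = [57773627/61190695, -4991377/12238139]
step 1: P' = (I − K·H)·P̄ = [19289148/61190695 2217036/12238139; 2217036/12238139 9310878/12238139]
step 2: x̄ = F·x = [17097028/61190695, 223234651/61190695]
step 2: P̄ = F·P·Fᵀ + Q = [688361823/61190695 143862636/61190695; 143862636/61190695 349179122/61190695]
step 2: y = z − H·x̄ = [318619402/61190695, 272796828/61190695]
step 2: S = H·P̄·Hᵀ + R = [3861649043/61190695 -3287950058/61190695; -3287950058/61190695 6110384043/61190695]
step 2: K = P̄·Hᵀ·S⁻¹ = [-56340177060/208945871723 30460996557/208945871723; -77934365474/208945871723 -51058142940/208945871723]
step 2: x' = x̄ + K·y = [-99182675824/208945871723, 128844073299/208945871723]
step 2: P' = (I − K·H)·P̄ = [65697864084/208945871723 37624803012/208945871723; 37624803012/208945871723 158553490398/208945871723]

step 0: x' = [-34481/33055, -2923/33055], P' = [10704/33055 6642/33055; 6642/33055 27801/33055]
step 1: x' = [57773627/61190695, -4991377/12238139], P' = [19289148/61190695 2217036/12238139; 2217036/12238139 9310878/12238139]
step 2: x' = [-99182675824/208945871723, 128844073299/208945871723], P' = [65697864084/208945871723 37624803012/208945871723; 37624803012/208945871723 158553490398/208945871723]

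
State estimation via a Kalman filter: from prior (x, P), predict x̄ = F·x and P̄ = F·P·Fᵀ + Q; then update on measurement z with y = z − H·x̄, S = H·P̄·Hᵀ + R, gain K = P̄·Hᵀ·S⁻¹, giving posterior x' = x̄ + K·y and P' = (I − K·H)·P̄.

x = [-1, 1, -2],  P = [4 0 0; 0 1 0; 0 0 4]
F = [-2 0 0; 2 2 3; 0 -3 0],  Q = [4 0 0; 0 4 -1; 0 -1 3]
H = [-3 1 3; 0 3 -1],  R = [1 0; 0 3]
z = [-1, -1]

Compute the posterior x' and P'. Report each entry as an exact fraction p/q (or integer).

x̄ = F·x = [2, -6, -3]
P̄ = F·P·Fᵀ + Q = [20 -16 0; -16 60 -7; 0 -7 12]
y = z − H·x̄ = [20, 14]
S = H·P̄·Hᵀ + R = [403 232; 232 597]
K = P̄·Hᵀ·S⁻¹ = [-34236/186767 -1712/186767; 8555/186767 55177/186767; 3567/26681 -2861/26681]
x' = x̄ + K·y = [-335154/186767, -177024/186767, -48757/26681]
P' = (I − K·H)·P̄ = [1051228/186767 310404/186767 133764/26681; 310404/186767 143636/186767 37911/26681; 133764/26681 37911/26681 122316/26681]

x' = [-335154/186767, -177024/186767, -48757/26681]
P' = [1051228/186767 310404/186767 133764/26681; 310404/186767 143636/186767 37911/26681; 133764/26681 37911/26681 122316/26681]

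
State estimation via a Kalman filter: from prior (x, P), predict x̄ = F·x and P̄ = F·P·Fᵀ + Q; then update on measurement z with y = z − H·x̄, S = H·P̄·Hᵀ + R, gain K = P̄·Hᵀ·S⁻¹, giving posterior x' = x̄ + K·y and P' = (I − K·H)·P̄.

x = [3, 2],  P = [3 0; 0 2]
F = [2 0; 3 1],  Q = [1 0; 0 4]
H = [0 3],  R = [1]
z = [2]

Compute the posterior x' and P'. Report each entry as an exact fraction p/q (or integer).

x' = [57/149, 209/298]
P' = [479/149 9/149; 9/149 33/298]

x̄ = F·x = [6, 11]
P̄ = F·P·Fᵀ + Q = [13 18; 18 33]
y = z − H·x̄ = [-31]
S = H·P̄·Hᵀ + R = [298]
K = P̄·Hᵀ·S⁻¹ = [27/149; 99/298]
x' = x̄ + K·y = [57/149, 209/298]
P' = (I − K·H)·P̄ = [479/149 9/149; 9/149 33/298]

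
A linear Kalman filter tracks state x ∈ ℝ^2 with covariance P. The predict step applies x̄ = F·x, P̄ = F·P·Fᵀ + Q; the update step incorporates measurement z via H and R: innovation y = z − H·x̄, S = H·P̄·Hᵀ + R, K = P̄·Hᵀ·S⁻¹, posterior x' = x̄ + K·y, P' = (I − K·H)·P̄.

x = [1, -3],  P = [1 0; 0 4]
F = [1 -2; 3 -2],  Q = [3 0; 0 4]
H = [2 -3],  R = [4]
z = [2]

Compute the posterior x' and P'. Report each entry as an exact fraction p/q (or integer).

x' = [188/39, 106/39]
P' = [2051/117 1390/117; 1390/117 992/117]

x̄ = F·x = [7, 9]
P̄ = F·P·Fᵀ + Q = [20 19; 19 29]
y = z − H·x̄ = [15]
S = H·P̄·Hᵀ + R = [117]
K = P̄·Hᵀ·S⁻¹ = [-17/117; -49/117]
x' = x̄ + K·y = [188/39, 106/39]
P' = (I − K·H)·P̄ = [2051/117 1390/117; 1390/117 992/117]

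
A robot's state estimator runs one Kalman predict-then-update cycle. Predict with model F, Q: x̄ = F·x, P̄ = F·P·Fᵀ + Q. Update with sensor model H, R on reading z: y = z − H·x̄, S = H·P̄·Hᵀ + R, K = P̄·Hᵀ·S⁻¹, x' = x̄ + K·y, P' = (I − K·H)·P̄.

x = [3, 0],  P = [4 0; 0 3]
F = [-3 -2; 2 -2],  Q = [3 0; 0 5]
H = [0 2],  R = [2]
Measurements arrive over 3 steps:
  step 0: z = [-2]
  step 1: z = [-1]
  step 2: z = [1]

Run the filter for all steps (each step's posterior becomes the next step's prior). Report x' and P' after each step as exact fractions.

step 0: x̄ = F·x = [-9, 6]
step 0: P̄ = F·P·Fᵀ + Q = [51 -12; -12 33]
step 0: y = z − H·x̄ = [-14]
step 0: S = H·P̄·Hᵀ + R = [134]
step 0: K = P̄·Hᵀ·S⁻¹ = [-12/67; 33/67]
step 0: x' = x̄ + K·y = [-435/67, -60/67]
step 0: P' = (I − K·H)·P̄ = [3129/67 -12/67; -12/67 33/67]
step 1: x̄ = F·x = [1425/67, -750/67]
step 1: P̄ = F·P·Fᵀ + Q = [28350/67 -18666/67; -18666/67 13079/67]
step 1: y = z − H·x̄ = [1433/67]
step 1: S = H·P̄·Hᵀ + R = [52450/67]
step 1: K = P̄·Hᵀ·S⁻¹ = [-18666/26225; 13079/26225]
step 1: x' = x̄ + K·y = [158541/26225, -13829/26225]
step 1: P' = (I − K·H)·P̄ = [696114/26225 -18666/26225; -18666/26225 13079/26225]
step 2: x̄ = F·x = [-89593/5245, 68948/5245]
step 2: P̄ = F·P·Fᵀ + Q = [246881/1049 -166468/1049; -166468/1049 124689/1049]
step 2: y = z − H·x̄ = [-132651/5245]
step 2: S = H·P̄·Hᵀ + R = [500854/1049]
step 2: K = P̄·Hᵀ·S⁻¹ = [-166468/250427; 124689/250427]
step 2: x' = x̄ + K·y = [-19871/73655, 40729/73655]
step 2: P' = (I − K·H)·P̄ = [6103411/250427 -166468/250427; -166468/250427 124689/250427]

step 0: x' = [-435/67, -60/67], P' = [3129/67 -12/67; -12/67 33/67]
step 1: x' = [158541/26225, -13829/26225], P' = [696114/26225 -18666/26225; -18666/26225 13079/26225]
step 2: x' = [-19871/73655, 40729/73655], P' = [6103411/250427 -166468/250427; -166468/250427 124689/250427]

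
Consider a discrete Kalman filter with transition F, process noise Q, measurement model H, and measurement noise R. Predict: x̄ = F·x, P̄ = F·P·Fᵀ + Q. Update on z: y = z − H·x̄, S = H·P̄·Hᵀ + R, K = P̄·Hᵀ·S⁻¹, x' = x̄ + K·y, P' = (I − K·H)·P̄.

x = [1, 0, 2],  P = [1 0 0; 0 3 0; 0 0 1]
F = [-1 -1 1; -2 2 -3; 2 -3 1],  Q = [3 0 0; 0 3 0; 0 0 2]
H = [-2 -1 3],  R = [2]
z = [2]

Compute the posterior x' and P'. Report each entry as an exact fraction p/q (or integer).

x' = [77/197, -864/197, -100/197]
P' = [2927/394 -1423/394 1487/394; -1423/394 3111/394 29/394; 1487/394 29/394 1075/394]

x̄ = F·x = [1, -8, 4]
P̄ = F·P·Fᵀ + Q = [8 -7 8; -7 28 -25; 8 -25 34]
y = z − H·x̄ = [-16]
S = H·P̄·Hᵀ + R = [394]
K = P̄·Hᵀ·S⁻¹ = [15/394; -89/394; 111/394]
x' = x̄ + K·y = [77/197, -864/197, -100/197]
P' = (I − K·H)·P̄ = [2927/394 -1423/394 1487/394; -1423/394 3111/394 29/394; 1487/394 29/394 1075/394]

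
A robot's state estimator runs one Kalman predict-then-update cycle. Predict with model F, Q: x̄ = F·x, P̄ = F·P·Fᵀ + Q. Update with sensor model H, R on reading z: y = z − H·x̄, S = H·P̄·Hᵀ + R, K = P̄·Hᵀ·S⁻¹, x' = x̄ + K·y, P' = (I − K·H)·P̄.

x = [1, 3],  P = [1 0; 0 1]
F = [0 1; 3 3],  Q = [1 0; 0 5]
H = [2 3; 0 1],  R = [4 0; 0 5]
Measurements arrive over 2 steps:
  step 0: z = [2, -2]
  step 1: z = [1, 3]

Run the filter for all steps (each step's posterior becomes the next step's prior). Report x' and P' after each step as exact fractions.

step 0: x̄ = F·x = [3, 12]
step 0: P̄ = F·P·Fᵀ + Q = [2 3; 3 23]
step 0: y = z − H·x̄ = [-40, -14]
step 0: S = H·P̄·Hᵀ + R = [255 75; 75 28]
step 0: K = P̄·Hᵀ·S⁻¹ = [139/1515 -14/101; 25/101 16/101]
step 0: x' = x̄ + K·y = [385/303, -12/101]
step 0: P' = (I − K·H)·P̄ = [1853/1515 -70/101; -70/101 80/101]
step 1: x̄ = F·x = [-12/101, 349/101]
step 1: P̄ = F·P·Fᵀ + Q = [181/101 30/101; 30/101 5384/505]
step 1: y = z − H·x̄ = [-922/101, -46/101]
step 1: S = H·P̄·Hᵀ + R = [55896/505 16452/505; 16452/505 7909/505]
step 1: K = P̄·Hᵀ·S⁻¹ = [7627/84858 -2376/14143; 6855/28286 2498/14143]
step 1: x' = x̄ + K·y = [-36607/42429, 16444/14143]
step 1: P' = (I − K·H)·P̄ = [61087/42429 -11880/14143; -11880/14143 12490/14143]

step 0: x' = [385/303, -12/101], P' = [1853/1515 -70/101; -70/101 80/101]
step 1: x' = [-36607/42429, 16444/14143], P' = [61087/42429 -11880/14143; -11880/14143 12490/14143]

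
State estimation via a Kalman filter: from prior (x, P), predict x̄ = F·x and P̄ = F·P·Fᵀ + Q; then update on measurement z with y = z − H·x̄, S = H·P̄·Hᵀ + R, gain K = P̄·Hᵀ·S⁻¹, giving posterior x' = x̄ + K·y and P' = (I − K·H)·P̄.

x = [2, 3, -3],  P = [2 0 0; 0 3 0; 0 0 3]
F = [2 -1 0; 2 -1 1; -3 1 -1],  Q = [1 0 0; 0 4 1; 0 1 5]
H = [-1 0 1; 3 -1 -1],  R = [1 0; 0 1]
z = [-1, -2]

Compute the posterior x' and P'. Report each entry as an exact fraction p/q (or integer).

x' = [-724/1103, 678/1103, -1148/1103]
P' = [1122/1103 2045/1103 1060/1103; 2045/1103 5486/1103 1061/1103; 1060/1103 1061/1103 1955/1103]

x̄ = F·x = [1, -2, 0]
P̄ = F·P·Fᵀ + Q = [12 11 -15; 11 18 -17; -15 -17 29]
y = z − H·x̄ = [0, -7]
S = H·P̄·Hᵀ + R = [72 -97; -97 146]
K = P̄·Hᵀ·S⁻¹ = [-62/1103 261/1103; -984/1103 -412/1103; 895/1103 164/1103]
x' = x̄ + K·y = [-724/1103, 678/1103, -1148/1103]
P' = (I − K·H)·P̄ = [1122/1103 2045/1103 1060/1103; 2045/1103 5486/1103 1061/1103; 1060/1103 1061/1103 1955/1103]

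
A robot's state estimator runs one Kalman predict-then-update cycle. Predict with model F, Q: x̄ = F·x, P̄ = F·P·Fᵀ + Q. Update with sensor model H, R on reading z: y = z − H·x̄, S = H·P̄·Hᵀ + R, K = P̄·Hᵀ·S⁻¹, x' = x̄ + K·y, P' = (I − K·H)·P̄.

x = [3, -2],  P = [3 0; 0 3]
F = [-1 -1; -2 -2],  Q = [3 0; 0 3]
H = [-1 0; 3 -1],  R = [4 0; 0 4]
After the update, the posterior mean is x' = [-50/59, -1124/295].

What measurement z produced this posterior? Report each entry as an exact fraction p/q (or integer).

z = [2, 2]

x̄ = F·x = [-1, -2]
P̄ = F·P·Fᵀ + Q = [9 12; 12 27]
S = H·P̄·Hᵀ + R = [13 -15; -15 40]
K = P̄·Hᵀ·S⁻¹ = [-27/59 12/59; -69/59 -63/295]
x' − x̄ = [9/59, -534/295] = K·y
y = (KᵀK)⁻¹·Kᵀ·(x' − x̄) = [1, 3]
z = y + H·x̄ = [1, 3] + [1, -1] = [2, 2]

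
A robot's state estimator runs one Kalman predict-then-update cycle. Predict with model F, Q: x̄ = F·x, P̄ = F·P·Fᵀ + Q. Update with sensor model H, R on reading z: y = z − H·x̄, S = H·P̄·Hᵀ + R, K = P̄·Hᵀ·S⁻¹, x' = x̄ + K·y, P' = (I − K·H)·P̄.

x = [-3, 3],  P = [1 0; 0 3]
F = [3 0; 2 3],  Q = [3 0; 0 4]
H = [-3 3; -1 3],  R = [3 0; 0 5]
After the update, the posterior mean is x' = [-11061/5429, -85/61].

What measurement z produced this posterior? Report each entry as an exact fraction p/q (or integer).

z = [1, -1]

x̄ = F·x = [-9, 3]
P̄ = F·P·Fᵀ + Q = [12 6; 6 35]
S = H·P̄·Hᵀ + R = [318 279; 279 296]
K = P̄·Hᵀ·S⁻¹ = [-2334/5429 2310/5429; -7/61 27/61]
x' − x̄ = [37800/5429, -268/61] = K·y
y = (KᵀK)⁻¹·Kᵀ·(x' − x̄) = [-35, -19]
z = y + H·x̄ = [-35, -19] + [36, 18] = [1, -1]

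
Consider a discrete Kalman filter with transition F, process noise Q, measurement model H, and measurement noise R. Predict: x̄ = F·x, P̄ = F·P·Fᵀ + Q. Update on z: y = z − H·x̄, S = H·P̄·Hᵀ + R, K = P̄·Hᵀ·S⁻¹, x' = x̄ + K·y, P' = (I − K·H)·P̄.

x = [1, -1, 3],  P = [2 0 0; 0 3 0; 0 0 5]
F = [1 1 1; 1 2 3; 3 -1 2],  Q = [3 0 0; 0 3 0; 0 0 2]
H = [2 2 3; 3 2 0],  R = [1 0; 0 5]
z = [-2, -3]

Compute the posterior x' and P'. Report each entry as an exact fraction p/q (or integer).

x̄ = F·x = [3, 8, 10]
P̄ = F·P·Fᵀ + Q = [13 23 13; 23 62 30; 13 30 43]
y = z − H·x̄ = [-54, -28]
S = H·P̄·Hᵀ + R = [1388 853; 853 646]
K = P̄·Hᵀ·S⁻¹ = [-799/169039 23297/169039; 3331/169039 46104/169039; 54443/169039 -45983/169039]
x' = x̄ + K·y = [-102053/169039, -118474/169039, 37992/169039]
P' = (I − K·H)·P̄ = [305951/169039 -400684/169039 62889/169039; -400684/169039 716286/169039 -209291/169039; 62889/169039 -209291/169039 115749/169039]

x' = [-102053/169039, -118474/169039, 37992/169039]
P' = [305951/169039 -400684/169039 62889/169039; -400684/169039 716286/169039 -209291/169039; 62889/169039 -209291/169039 115749/169039]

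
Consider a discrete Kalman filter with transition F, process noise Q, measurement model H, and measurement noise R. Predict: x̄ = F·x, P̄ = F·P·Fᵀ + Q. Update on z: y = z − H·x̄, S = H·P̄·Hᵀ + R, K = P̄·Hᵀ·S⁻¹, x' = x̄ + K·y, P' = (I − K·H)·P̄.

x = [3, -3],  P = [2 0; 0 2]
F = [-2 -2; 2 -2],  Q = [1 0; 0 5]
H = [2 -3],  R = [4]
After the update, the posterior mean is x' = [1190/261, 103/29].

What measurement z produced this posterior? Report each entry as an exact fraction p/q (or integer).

z = [-1]

x̄ = F·x = [0, 12]
P̄ = F·P·Fᵀ + Q = [17 0; 0 21]
S = H·P̄·Hᵀ + R = [261]
K = P̄·Hᵀ·S⁻¹ = [34/261; -7/29]
x' − x̄ = [1190/261, -245/29] = K·y
y = (KᵀK)⁻¹·Kᵀ·(x' − x̄) = [35]
z = y + H·x̄ = [35] + [-36] = [-1]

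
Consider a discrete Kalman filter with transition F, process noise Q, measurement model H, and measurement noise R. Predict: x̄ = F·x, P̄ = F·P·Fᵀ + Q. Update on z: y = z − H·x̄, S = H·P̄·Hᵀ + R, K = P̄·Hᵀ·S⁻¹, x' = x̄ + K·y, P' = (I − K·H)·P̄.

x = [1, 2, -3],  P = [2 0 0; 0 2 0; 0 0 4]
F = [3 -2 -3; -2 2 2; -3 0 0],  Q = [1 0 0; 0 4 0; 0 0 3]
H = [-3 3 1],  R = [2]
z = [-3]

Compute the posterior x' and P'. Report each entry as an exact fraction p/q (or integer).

x' = [1442/943, 764/943, -831/943]
P' = [3897/1886 1222/943 3681/1886; 1222/943 2196/943 -2670/943; 3681/1886 -2670/943 27285/1886]

x̄ = F·x = [8, -4, -3]
P̄ = F·P·Fᵀ + Q = [63 -44 -18; -44 36 12; -18 12 21]
y = z − H·x̄ = [36]
S = H·P̄·Hᵀ + R = [1886]
K = P̄·Hᵀ·S⁻¹ = [-339/1886; 126/943; 111/1886]
x' = x̄ + K·y = [1442/943, 764/943, -831/943]
P' = (I − K·H)·P̄ = [3897/1886 1222/943 3681/1886; 1222/943 2196/943 -2670/943; 3681/1886 -2670/943 27285/1886]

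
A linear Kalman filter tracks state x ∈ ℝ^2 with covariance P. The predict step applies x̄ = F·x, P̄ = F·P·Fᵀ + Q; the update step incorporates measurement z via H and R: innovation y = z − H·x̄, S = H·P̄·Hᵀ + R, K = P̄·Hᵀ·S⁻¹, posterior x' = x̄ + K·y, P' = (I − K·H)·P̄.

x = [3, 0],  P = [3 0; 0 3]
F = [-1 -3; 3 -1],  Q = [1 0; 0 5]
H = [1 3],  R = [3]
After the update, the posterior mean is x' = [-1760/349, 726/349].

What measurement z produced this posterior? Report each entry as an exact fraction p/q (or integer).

x̄ = F·x = [-3, 9]
P̄ = F·P·Fᵀ + Q = [31 0; 0 35]
S = H·P̄·Hᵀ + R = [349]
K = P̄·Hᵀ·S⁻¹ = [31/349; 105/349]
x' − x̄ = [-713/349, -2415/349] = K·y
y = (KᵀK)⁻¹·Kᵀ·(x' − x̄) = [-23]
z = y + H·x̄ = [-23] + [24] = [1]

z = [1]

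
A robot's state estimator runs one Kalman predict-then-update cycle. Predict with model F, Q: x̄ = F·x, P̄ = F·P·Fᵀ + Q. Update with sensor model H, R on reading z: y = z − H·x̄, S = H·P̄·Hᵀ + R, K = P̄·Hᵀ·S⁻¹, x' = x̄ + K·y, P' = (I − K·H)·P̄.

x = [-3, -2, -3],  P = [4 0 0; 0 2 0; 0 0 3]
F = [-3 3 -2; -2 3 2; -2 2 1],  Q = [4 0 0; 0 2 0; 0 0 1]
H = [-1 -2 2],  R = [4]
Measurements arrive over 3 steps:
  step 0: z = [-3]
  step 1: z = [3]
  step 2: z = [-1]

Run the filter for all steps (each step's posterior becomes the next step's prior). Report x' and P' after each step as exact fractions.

step 0: x̄ = F·x = [9, -6, -1]
step 0: P̄ = F·P·Fᵀ + Q = [70 30 30; 30 48 34; 30 34 28]
step 0: y = z − H·x̄ = [-4]
step 0: S = H·P̄·Hᵀ + R = [106]
step 0: K = P̄·Hᵀ·S⁻¹ = [-35/53; -29/53; -21/53]
step 0: x' = x̄ + K·y = [617/53, -202/53, 31/53]
step 0: P' = (I − K·H)·P̄ = [1260/53 -440/53 120/53; -440/53 862/53 584/53; 120/53 584/53 602/53]
step 1: x̄ = F·x = [-2519/53, -1778/53, -1607/53]
step 1: P̄ = F·P·Fᵀ + Q = [24070/53 19270/53 16344/53; 19270/53 26640/53 19184/53; 16344/53 19184/53 14519/53]
step 1: y = z − H·x̄ = [-2702/53]
step 1: S = H·P̄·Hᵀ + R = [47150/53]
step 1: K = P̄·Hᵀ·S⁻¹ = [-14961/23575; -17091/23575; -12837/23575]
step 1: x' = x̄ + K·y = [-357751/23575, 80444/23575, -60367/23575]
step 1: P' = (I − K·H)·P̄ = [2260136/23575 -1077484/23575 22662/23575; -1077484/23575 827046/23575 254122/23575; 22662/23575 254122/23575 239779/23575]
step 2: x̄ = F·x = [1435319/23575, 33444/943, 19903/575]
step 2: P̄ = F·P·Fᵀ + Q = [45455246/23575 1446482/943 749802/575; 1446482/943 1331528/943 26244/23; 749802/575 26244/23 540434/575]
step 2: y = z − H·x̄ = [63126/1025]
step 2: S = H·P̄·Hᵀ + R = [3209278/1025]
step 2: K = P̄·Hᵀ·S⁻¹ = [-1223817/1604639; -1063875/1604639; -874489/1604639]
step 2: x' = x̄ + K·y = [513474527/36906697, -198048114/36906697, 38783903/36906697]
step 2: P' = (I − K·H)·P̄ = [3945141668/36906697 -1818952732/36906697 97322520/36906697; -1818952732/36906697 1318403162/36906697 359988546/36906697; 97322520/36906697 359988546/36906697 368423312/36906697]

step 0: x' = [617/53, -202/53, 31/53], P' = [1260/53 -440/53 120/53; -440/53 862/53 584/53; 120/53 584/53 602/53]
step 1: x' = [-357751/23575, 80444/23575, -60367/23575], P' = [2260136/23575 -1077484/23575 22662/23575; -1077484/23575 827046/23575 254122/23575; 22662/23575 254122/23575 239779/23575]
step 2: x' = [513474527/36906697, -198048114/36906697, 38783903/36906697], P' = [3945141668/36906697 -1818952732/36906697 97322520/36906697; -1818952732/36906697 1318403162/36906697 359988546/36906697; 97322520/36906697 359988546/36906697 368423312/36906697]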